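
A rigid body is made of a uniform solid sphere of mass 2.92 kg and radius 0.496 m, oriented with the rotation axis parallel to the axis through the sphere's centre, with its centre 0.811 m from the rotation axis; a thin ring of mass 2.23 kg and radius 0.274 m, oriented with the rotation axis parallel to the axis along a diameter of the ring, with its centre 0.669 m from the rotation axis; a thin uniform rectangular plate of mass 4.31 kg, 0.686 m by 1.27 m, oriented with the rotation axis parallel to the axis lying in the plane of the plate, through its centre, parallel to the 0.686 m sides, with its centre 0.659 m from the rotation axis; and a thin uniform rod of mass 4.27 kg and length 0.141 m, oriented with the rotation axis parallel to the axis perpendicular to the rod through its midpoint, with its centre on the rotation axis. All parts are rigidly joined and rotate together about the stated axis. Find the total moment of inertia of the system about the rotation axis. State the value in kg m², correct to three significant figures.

Solid sphere: I_cm = (2/5)MR² = (2/5)(2.92)(0.496)² = 0.28735 kg m²; centre at d = 0.811 m, so the parallel axis theorem gives I = 0.28735 + (2.92)(0.811)² = 2.2079 kg m².
Thin ring: I_cm = (1/2)MR² = (1/2)(2.23)(0.274)² = 0.08371 kg m²; centre at d = 0.669 m, so the parallel axis theorem gives I = 0.08371 + (2.23)(0.669)² = 1.0818 kg m².
Rectangular plate: I_cm = (1/12)Mb² = (1/12)(4.31)(1.27)² = 0.5793 kg m²; centre at d = 0.659 m, so the parallel axis theorem gives I = 0.5793 + (4.31)(0.659)² = 2.4511 kg m².
Thin rod: I_cm = (1/12)ML² = (1/12)(4.27)(0.141)² = 0.0070743 kg m²; axis through the centre, so I = 0.0070743 kg m².
Total I = 2.2079 + 1.0818 + 2.4511 + 0.0070743 = 5.7478 kg m².

5.75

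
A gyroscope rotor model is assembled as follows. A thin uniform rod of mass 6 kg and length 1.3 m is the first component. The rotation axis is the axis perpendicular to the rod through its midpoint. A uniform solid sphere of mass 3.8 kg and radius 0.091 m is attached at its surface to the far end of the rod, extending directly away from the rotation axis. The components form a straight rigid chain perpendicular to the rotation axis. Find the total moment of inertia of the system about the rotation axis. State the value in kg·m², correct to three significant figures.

2.94

Thin rod: I_cm = (1/12)ML² = (1/12)(6)(1.3)² = 0.845 kg·m²; axis through the centre, so I = 0.845 kg·m².
Solid sphere: I_cm = (2/5)MR² = (2/5)(3.8)(0.091)² = 0.012587 kg·m²; centre at d = 0.65 + 0.091 = 0.741 m, so the parallel axis theorem gives I = 0.012587 + (3.8)(0.741)² = 2.0991 kg·m².
Total I = 0.845 + 2.0991 = 2.9441 kg·m².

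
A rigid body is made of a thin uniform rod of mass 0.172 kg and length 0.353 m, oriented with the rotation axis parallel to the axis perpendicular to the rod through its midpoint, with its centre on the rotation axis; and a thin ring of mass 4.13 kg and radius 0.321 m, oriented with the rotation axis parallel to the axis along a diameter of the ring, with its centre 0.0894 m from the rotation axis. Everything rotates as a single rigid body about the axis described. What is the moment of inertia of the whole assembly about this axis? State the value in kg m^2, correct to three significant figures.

Thin rod: I_cm = (1/12)ML² = (1/12)(0.172)(0.353)² = 0.0017861 kg m^2; axis through the centre, so I = 0.0017861 kg m^2.
Thin ring: I_cm = (1/2)MR² = (1/2)(4.13)(0.321)² = 0.21278 kg m^2; centre at d = 0.0894 m, so I = I_cm + Md² gives I = 0.21278 + (4.13)(0.0894)² = 0.24579 kg m^2.
Total I = 0.0017861 + 0.24579 = 0.24757 kg m^2.

0.248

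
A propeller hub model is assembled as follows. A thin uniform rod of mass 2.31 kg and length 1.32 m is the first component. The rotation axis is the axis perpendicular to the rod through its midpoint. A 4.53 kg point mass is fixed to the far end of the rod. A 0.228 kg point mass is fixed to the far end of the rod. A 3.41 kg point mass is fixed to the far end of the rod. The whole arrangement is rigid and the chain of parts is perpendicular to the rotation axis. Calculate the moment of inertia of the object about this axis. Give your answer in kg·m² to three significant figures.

Thin rod: I_cm = (1/12)ML² = (1/12)(2.31)(1.32)² = 0.33541 kg·m²; axis through the centre, so I = 0.33541 kg·m².
Point mass: I_cm = 0; centre at d = 0.66 m, so I = I_cm + Md² gives I = 0 + (4.53)(0.66)² = 1.9733 kg·m².
Point mass: I_cm = 0; centre at d = 0.66 m, so I = I_cm + Md² gives I = 0 + (0.228)(0.66)² = 0.099317 kg·m².
Point mass: I_cm = 0; centre at d = 0.66 m, so I = I_cm + Md² gives I = 0 + (3.41)(0.66)² = 1.4854 kg·m².
Total I = 0.33541 + 1.9733 + 0.099317 + 1.4854 = 3.8934 kg·m².

3.89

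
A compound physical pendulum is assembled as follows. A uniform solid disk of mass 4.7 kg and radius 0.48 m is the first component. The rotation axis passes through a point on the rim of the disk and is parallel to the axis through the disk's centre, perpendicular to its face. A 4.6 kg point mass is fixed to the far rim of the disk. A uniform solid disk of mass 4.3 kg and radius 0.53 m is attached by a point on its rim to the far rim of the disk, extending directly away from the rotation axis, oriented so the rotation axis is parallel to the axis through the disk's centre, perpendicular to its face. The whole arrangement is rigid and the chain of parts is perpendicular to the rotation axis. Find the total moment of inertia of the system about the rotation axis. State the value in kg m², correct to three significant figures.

Solid disk: I_cm = (1/2)MR² = (1/2)(4.7)(0.48)² = 0.54144 kg m²; centre at d = 0.48 m, so I = I_cm + Md² gives I = 0.54144 + (4.7)(0.48)² = 1.6243 kg m².
Point mass: I_cm = 0; centre at d = 0.48 + 0.48 = 0.96 m, so I = I_cm + Md² gives I = 0 + (4.6)(0.96)² = 4.2394 kg m².
Solid disk: I_cm = (1/2)MR² = (1/2)(4.3)(0.53)² = 0.60394 kg m²; centre at d = 0.48 + 0.48 + 0.53 = 1.49 m, so I = I_cm + Md² gives I = 0.60394 + (4.3)(1.49)² = 10.15 kg m².
Total I = 1.6243 + 4.2394 + 10.15 = 16.014 kg m².

16.0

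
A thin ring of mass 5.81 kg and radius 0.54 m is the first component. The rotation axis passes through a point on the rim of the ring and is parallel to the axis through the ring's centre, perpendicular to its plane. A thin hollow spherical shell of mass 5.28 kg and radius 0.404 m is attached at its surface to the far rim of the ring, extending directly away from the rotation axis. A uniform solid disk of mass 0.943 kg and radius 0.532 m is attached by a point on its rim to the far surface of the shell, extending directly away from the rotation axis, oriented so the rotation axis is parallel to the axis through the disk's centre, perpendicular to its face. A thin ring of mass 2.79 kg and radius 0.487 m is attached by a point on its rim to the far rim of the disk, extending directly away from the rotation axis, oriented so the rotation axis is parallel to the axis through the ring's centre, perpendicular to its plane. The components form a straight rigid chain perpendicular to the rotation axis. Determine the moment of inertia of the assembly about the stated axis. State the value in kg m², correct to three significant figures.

54.9

Thin ring: I_cm = MR² = (5.81)(0.54)² = 1.6942 kg m²; centre at d = 0.54 m, so the parallel axis theorem gives I = 1.6942 + (5.81)(0.54)² = 3.3884 kg m².
Spherical shell: I_cm = (2/3)MR² = (2/3)(5.28)(0.404)² = 0.57452 kg m²; centre at d = 0.54 + 0.54 + 0.404 = 1.484 m, so the parallel axis theorem gives I = 0.57452 + (5.28)(1.484)² = 12.202 kg m².
Solid disk: I_cm = (1/2)MR² = (1/2)(0.943)(0.532)² = 0.13345 kg m²; centre at d = 0.54 + 0.54 + 0.404 + 0.404 + 0.532 = 2.42 m, so the parallel axis theorem gives I = 0.13345 + (0.943)(2.42)² = 5.656 kg m².
Thin ring: I_cm = MR² = (2.79)(0.487)² = 0.6617 kg m²; centre at d = 0.54 + 0.54 + 0.404 + 0.404 + 0.532 + 0.532 + 0.487 = 3.439 m, so the parallel axis theorem gives I = 0.6617 + (2.79)(3.439)² = 33.658 kg m².
Total I = 3.3884 + 12.202 + 5.656 + 33.658 = 54.905 kg m².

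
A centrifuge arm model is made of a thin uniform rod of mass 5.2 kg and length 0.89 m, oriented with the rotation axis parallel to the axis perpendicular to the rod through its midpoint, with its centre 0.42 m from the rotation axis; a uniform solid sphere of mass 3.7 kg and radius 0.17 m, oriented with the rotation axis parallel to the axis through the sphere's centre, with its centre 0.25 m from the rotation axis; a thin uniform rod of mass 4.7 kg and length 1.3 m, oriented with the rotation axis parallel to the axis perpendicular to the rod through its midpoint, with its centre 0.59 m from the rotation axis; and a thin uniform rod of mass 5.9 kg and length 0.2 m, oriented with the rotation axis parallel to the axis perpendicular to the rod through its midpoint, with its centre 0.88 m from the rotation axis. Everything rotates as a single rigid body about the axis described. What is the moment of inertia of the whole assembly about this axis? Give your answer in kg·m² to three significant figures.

Thin rod: I_cm = (1/12)ML² = (1/12)(5.2)(0.89)² = 0.34324 kg·m²; centre at d = 0.42 m, so the parallel axis theorem gives I = 0.34324 + (5.2)(0.42)² = 1.2605 kg·m².
Solid sphere: I_cm = (2/5)MR² = (2/5)(3.7)(0.17)² = 0.042772 kg·m²; centre at d = 0.25 m, so the parallel axis theorem gives I = 0.042772 + (3.7)(0.25)² = 0.27402 kg·m².
Thin rod: I_cm = (1/12)ML² = (1/12)(4.7)(1.3)² = 0.66192 kg·m²; centre at d = 0.59 m, so the parallel axis theorem gives I = 0.66192 + (4.7)(0.59)² = 2.298 kg·m².
Thin rod: I_cm = (1/12)ML² = (1/12)(5.9)(0.2)² = 0.019667 kg·m²; centre at d = 0.88 m, so the parallel axis theorem gives I = 0.019667 + (5.9)(0.88)² = 4.5886 kg·m².
Total I = 1.2605 + 0.27402 + 2.298 + 4.5886 = 8.4212 kg·m².

8.42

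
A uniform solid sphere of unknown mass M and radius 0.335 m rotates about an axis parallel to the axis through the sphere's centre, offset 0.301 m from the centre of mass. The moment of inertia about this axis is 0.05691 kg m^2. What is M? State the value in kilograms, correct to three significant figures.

0.420

I = I_cm + Md² = (2/5)MR² + Md² = M·[0.4·(0.335)² + (0.301)²] = M·0.13549.
So M = 0.05691 / 0.13549 = 0.42003 kg.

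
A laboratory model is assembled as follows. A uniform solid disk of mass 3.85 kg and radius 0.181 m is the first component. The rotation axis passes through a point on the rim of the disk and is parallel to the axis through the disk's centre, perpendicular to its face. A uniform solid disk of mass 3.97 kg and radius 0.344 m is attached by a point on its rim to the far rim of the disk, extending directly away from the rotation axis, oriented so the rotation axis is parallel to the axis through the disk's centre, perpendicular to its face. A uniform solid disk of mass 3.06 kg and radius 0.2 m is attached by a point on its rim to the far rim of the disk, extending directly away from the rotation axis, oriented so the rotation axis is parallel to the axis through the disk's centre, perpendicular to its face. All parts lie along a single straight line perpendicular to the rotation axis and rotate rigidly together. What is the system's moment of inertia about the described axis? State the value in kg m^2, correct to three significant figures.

7.25

Solid disk: I_cm = (1/2)MR² = (1/2)(3.85)(0.181)² = 0.063065 kg m^2; centre at d = 0.181 m, so the parallel axis theorem gives I = 0.063065 + (3.85)(0.181)² = 0.18919 kg m^2.
Solid disk: I_cm = (1/2)MR² = (1/2)(3.97)(0.344)² = 0.2349 kg m^2; centre at d = 0.181 + 0.181 + 0.344 = 0.706 m, so the parallel axis theorem gives I = 0.2349 + (3.97)(0.706)² = 2.2137 kg m^2.
Solid disk: I_cm = (1/2)MR² = (1/2)(3.06)(0.2)² = 0.0612 kg m^2; centre at d = 0.181 + 0.181 + 0.344 + 0.344 + 0.2 = 1.25 m, so the parallel axis theorem gives I = 0.0612 + (3.06)(1.25)² = 4.8424 kg m^2.
Total I = 0.18919 + 2.2137 + 4.8424 = 7.2453 kg m^2.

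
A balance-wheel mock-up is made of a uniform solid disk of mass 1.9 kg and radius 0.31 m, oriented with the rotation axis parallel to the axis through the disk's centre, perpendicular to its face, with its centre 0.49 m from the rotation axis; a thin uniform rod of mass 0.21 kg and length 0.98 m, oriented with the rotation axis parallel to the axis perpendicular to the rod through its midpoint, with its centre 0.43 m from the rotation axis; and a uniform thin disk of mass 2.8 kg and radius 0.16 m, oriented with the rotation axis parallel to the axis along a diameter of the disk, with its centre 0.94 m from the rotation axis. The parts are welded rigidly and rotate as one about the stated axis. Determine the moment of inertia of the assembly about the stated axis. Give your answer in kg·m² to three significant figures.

Solid disk: I_cm = (1/2)MR² = (1/2)(1.9)(0.31)² = 0.091295 kg·m²; centre at d = 0.49 m, so the parallel axis theorem gives I = 0.091295 + (1.9)(0.49)² = 0.54748 kg·m².
Thin rod: I_cm = (1/12)ML² = (1/12)(0.21)(0.98)² = 0.016807 kg·m²; centre at d = 0.43 m, so the parallel axis theorem gives I = 0.016807 + (0.21)(0.43)² = 0.055636 kg·m².
Thin disk: I_cm = (1/4)MR² = (1/4)(2.8)(0.16)² = 0.01792 kg·m²; centre at d = 0.94 m, so the parallel axis theorem gives I = 0.01792 + (2.8)(0.94)² = 2.492 kg·m².
Total I = 0.54748 + 0.055636 + 2.492 = 3.0951 kg·m².

3.10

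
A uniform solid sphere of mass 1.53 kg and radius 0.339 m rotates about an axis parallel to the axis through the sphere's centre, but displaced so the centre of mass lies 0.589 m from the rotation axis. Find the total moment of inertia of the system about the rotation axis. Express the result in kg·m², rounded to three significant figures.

I_cm = (2/5)MR² = (2/5)(1.53)(0.339)² = 0.070332 kg·m²; centre at d = 0.589 m, so I = I_cm + Md² gives I = 0.070332 + (1.53)(0.589)² = 0.60112 kg·m².

0.601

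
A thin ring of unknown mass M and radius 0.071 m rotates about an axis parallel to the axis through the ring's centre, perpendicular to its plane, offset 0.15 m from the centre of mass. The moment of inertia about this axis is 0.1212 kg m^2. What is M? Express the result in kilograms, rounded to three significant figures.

I = I_cm + Md² = MR² + Md² = M·[1·(0.071)² + (0.15)²] = M·0.027541.
So M = 0.1212 / 0.027541 = 4.4007 kg.

4.40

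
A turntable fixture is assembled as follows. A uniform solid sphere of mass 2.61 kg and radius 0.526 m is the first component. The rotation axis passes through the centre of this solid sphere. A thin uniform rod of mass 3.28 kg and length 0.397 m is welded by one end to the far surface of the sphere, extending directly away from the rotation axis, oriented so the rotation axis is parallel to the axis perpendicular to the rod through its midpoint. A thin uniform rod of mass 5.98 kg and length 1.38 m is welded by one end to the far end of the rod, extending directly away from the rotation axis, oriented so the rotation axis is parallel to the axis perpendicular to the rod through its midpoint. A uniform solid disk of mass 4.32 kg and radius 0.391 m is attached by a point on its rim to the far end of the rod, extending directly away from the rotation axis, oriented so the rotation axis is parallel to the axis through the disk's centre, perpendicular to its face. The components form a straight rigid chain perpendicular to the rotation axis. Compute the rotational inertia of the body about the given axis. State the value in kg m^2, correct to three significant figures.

Solid sphere: I_cm = (2/5)MR² = (2/5)(2.61)(0.526)² = 0.28885 kg m^2; axis through the centre, so I = 0.28885 kg m^2.
Thin rod: I_cm = (1/12)ML² = (1/12)(3.28)(0.397)² = 0.04308 kg m^2; centre at d = 0.526 + 0.1985 = 0.7245 m, so the parallel axis theorem gives I = 0.04308 + (3.28)(0.7245)² = 1.7648 kg m^2.
Thin rod: I_cm = (1/12)ML² = (1/12)(5.98)(1.38)² = 0.94903 kg m^2; centre at d = 0.526 + 0.1985 + 0.1985 + 0.69 = 1.613 m, so the parallel axis theorem gives I = 0.94903 + (5.98)(1.613)² = 16.508 kg m^2.
Solid disk: I_cm = (1/2)MR² = (1/2)(4.32)(0.391)² = 0.33022 kg m^2; centre at d = 0.526 + 0.1985 + 0.1985 + 0.69 + 0.69 + 0.391 = 2.694 m, so the parallel axis theorem gives I = 0.33022 + (4.32)(2.694)² = 31.683 kg m^2.
Total I = 0.28885 + 1.7648 + 16.508 + 31.683 = 50.244 kg m^2.

50.2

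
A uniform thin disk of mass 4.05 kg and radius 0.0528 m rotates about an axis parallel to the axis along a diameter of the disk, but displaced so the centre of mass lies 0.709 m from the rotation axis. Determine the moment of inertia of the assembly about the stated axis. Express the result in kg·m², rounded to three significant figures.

2.04

I_cm = (1/4)MR² = (1/4)(4.05)(0.0528)² = 0.0028227 kg·m²; centre at d = 0.709 m, so I = I_cm + Md² gives I = 0.0028227 + (4.05)(0.709)² = 2.0387 kg·m².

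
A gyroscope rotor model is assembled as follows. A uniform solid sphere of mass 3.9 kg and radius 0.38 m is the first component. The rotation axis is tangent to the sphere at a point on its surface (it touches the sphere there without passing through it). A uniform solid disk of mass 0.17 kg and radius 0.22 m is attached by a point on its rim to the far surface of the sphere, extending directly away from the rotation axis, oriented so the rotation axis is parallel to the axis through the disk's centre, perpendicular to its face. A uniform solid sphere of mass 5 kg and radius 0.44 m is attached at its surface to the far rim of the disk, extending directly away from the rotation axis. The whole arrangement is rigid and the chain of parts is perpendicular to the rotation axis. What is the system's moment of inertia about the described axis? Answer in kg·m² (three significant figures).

Solid sphere: I_cm = (2/5)MR² = (2/5)(3.9)(0.38)² = 0.22526 kg·m²; centre at d = 0.38 m, so I = I_cm + Md² gives I = 0.22526 + (3.9)(0.38)² = 0.78842 kg·m².
Solid disk: I_cm = (1/2)MR² = (1/2)(0.17)(0.22)² = 0.004114 kg·m²; centre at d = 0.38 + 0.38 + 0.22 = 0.98 m, so I = I_cm + Md² gives I = 0.004114 + (0.17)(0.98)² = 0.16738 kg·m².
Solid sphere: I_cm = (2/5)MR² = (2/5)(5)(0.44)² = 0.3872 kg·m²; centre at d = 0.38 + 0.38 + 0.22 + 0.22 + 0.44 = 1.64 m, so I = I_cm + Md² gives I = 0.3872 + (5)(1.64)² = 13.835 kg·m².
Total I = 0.78842 + 0.16738 + 13.835 = 14.791 kg·m².

14.8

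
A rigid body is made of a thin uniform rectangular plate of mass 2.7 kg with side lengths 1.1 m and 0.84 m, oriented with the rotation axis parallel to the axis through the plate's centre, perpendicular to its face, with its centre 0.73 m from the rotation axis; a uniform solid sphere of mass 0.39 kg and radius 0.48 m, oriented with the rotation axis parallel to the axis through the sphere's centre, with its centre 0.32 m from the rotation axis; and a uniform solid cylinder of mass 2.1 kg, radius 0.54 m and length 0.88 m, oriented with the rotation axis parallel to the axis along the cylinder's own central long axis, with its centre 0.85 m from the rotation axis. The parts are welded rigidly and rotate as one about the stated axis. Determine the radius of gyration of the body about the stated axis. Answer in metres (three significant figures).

Rectangular plate: I_cm = (1/12)M(a²+b²) = (1/12)(2.7)[(1.1)² + (0.84)²] = 0.43101 kg m^2; centre at d = 0.73 m, so I = I_cm + Md² gives I = 0.43101 + (2.7)(0.73)² = 1.8698 kg m^2.
Solid sphere: I_cm = (2/5)MR² = (2/5)(0.39)(0.48)² = 0.035942 kg m^2; centre at d = 0.32 m, so I = I_cm + Md² gives I = 0.035942 + (0.39)(0.32)² = 0.075878 kg m^2.
Solid cylinder: I_cm = (1/2)MR² = (1/2)(2.1)(0.54)² = 0.30618 kg m^2; centre at d = 0.85 m, so I = I_cm + Md² gives I = 0.30618 + (2.1)(0.85)² = 1.8234 kg m^2.
Total I = 3.7691 kg m^2; total mass M = 5.19 kg.
k = √(I/M) = √(3.7691/5.19) = 0.85219 m.

0.852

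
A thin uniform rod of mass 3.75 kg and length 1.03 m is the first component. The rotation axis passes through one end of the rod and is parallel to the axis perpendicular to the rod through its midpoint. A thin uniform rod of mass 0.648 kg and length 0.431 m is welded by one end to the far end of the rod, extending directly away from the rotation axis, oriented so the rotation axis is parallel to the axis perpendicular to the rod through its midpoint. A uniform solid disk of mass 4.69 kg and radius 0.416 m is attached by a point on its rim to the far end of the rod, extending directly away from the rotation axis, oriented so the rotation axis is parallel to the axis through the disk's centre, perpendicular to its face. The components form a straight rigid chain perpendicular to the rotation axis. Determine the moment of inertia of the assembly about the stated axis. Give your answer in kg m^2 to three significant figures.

19.3

Thin rod: I_cm = (1/12)ML² = (1/12)(3.75)(1.03)² = 0.33153 kg m^2; centre at d = 0.515 m, so the parallel axis theorem gives I = 0.33153 + (3.75)(0.515)² = 1.3261 kg m^2.
Thin rod: I_cm = (1/12)ML² = (1/12)(0.648)(0.431)² = 0.010031 kg m^2; centre at d = 0.515 + 0.515 + 0.2155 = 1.2455 m, so the parallel axis theorem gives I = 0.010031 + (0.648)(1.2455)² = 1.0153 kg m^2.
Solid disk: I_cm = (1/2)MR² = (1/2)(4.69)(0.416)² = 0.40582 kg m^2; centre at d = 0.515 + 0.515 + 0.2155 + 0.2155 + 0.416 = 1.877 m, so the parallel axis theorem gives I = 0.40582 + (4.69)(1.877)² = 16.929 kg m^2.
Total I = 1.3261 + 1.0153 + 16.929 = 19.271 kg m^2.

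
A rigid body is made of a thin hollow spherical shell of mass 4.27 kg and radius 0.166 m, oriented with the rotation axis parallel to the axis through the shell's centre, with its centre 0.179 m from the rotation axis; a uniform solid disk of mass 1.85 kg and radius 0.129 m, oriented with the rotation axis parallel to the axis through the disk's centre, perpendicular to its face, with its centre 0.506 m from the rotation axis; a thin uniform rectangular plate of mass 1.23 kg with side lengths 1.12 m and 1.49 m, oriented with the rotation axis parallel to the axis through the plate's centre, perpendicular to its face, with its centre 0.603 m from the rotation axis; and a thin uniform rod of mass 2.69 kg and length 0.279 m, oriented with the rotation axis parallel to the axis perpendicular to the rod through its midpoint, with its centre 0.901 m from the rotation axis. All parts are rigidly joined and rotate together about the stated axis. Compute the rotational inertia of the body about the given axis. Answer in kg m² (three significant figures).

3.71

Spherical shell: I_cm = (2/3)MR² = (2/3)(4.27)(0.166)² = 0.078443 kg m²; centre at d = 0.179 m, so the parallel axis theorem gives I = 0.078443 + (4.27)(0.179)² = 0.21526 kg m².
Solid disk: I_cm = (1/2)MR² = (1/2)(1.85)(0.129)² = 0.015393 kg m²; centre at d = 0.506 m, so the parallel axis theorem gives I = 0.015393 + (1.85)(0.506)² = 0.48906 kg m².
Rectangular plate: I_cm = (1/12)M(a²+b²) = (1/12)(1.23)[(1.12)² + (1.49)²] = 0.35614 kg m²; centre at d = 0.603 m, so the parallel axis theorem gives I = 0.35614 + (1.23)(0.603)² = 0.80338 kg m².
Thin rod: I_cm = (1/12)ML² = (1/12)(2.69)(0.279)² = 0.017449 kg m²; centre at d = 0.901 m, so the parallel axis theorem gives I = 0.017449 + (2.69)(0.901)² = 2.2012 kg m².
Total I = 0.21526 + 0.48906 + 0.80338 + 2.2012 = 3.7089 kg m².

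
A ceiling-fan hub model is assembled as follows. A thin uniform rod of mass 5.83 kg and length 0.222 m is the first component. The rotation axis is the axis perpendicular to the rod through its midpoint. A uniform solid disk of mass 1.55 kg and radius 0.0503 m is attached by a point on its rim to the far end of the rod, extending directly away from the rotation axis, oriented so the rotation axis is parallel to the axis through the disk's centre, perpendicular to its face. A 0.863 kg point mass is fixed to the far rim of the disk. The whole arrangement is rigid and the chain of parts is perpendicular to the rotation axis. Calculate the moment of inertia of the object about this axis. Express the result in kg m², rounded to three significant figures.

0.105

Thin rod: I_cm = (1/12)ML² = (1/12)(5.83)(0.222)² = 0.023944 kg m²; axis through the centre, so I = 0.023944 kg m².
Solid disk: I_cm = (1/2)MR² = (1/2)(1.55)(0.0503)² = 0.0019608 kg m²; centre at d = 0.111 + 0.0503 = 0.1613 m, so the parallel axis theorem gives I = 0.0019608 + (1.55)(0.1613)² = 0.042288 kg m².
Point mass: I_cm = 0; centre at d = 0.111 + 0.0503 + 0.0503 = 0.2116 m, so the parallel axis theorem gives I = 0 + (0.863)(0.2116)² = 0.03864 kg m².
Total I = 0.023944 + 0.042288 + 0.03864 = 0.10487 kg m².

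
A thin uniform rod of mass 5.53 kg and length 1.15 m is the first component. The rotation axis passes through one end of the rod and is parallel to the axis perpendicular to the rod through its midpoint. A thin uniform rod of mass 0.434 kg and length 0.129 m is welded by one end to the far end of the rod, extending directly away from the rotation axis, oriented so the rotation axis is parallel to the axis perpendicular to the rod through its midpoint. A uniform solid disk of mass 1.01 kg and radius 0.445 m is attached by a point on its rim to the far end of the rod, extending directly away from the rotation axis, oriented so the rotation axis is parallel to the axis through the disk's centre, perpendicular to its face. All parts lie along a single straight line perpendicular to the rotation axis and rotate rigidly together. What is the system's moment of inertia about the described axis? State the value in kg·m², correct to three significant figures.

6.18

Thin rod: I_cm = (1/12)ML² = (1/12)(5.53)(1.15)² = 0.60945 kg·m²; centre at d = 0.575 m, so I = I_cm + Md² gives I = 0.60945 + (5.53)(0.575)² = 2.4378 kg·m².
Thin rod: I_cm = (1/12)ML² = (1/12)(0.434)(0.129)² = 0.00060185 kg·m²; centre at d = 0.575 + 0.575 + 0.0645 = 1.2145 m, so I = I_cm + Md² gives I = 0.00060185 + (0.434)(1.2145)² = 0.64076 kg·m².
Solid disk: I_cm = (1/2)MR² = (1/2)(1.01)(0.445)² = 0.1 kg·m²; centre at d = 0.575 + 0.575 + 0.0645 + 0.0645 + 0.445 = 1.724 m, so I = I_cm + Md² gives I = 0.1 + (1.01)(1.724)² = 3.1019 kg·m².
Total I = 2.4378 + 0.64076 + 3.1019 = 6.1805 kg·m².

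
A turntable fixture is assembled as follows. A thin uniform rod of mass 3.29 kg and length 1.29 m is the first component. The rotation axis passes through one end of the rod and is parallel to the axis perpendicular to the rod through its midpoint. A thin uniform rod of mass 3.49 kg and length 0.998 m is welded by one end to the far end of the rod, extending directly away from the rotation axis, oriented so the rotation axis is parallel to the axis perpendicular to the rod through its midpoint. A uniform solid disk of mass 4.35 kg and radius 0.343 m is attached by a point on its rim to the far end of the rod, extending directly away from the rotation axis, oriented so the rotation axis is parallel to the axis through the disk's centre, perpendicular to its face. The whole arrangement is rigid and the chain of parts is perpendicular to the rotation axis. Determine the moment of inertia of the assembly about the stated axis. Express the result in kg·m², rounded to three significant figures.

Thin rod: I_cm = (1/12)ML² = (1/12)(3.29)(1.29)² = 0.45624 kg·m²; centre at d = 0.645 m, so the parallel axis theorem gives I = 0.45624 + (3.29)(0.645)² = 1.825 kg·m².
Thin rod: I_cm = (1/12)ML² = (1/12)(3.49)(0.998)² = 0.28967 kg·m²; centre at d = 0.645 + 0.645 + 0.499 = 1.789 m, so the parallel axis theorem gives I = 0.28967 + (3.49)(1.789)² = 11.459 kg·m².
Solid disk: I_cm = (1/2)MR² = (1/2)(4.35)(0.343)² = 0.25589 kg·m²; centre at d = 0.645 + 0.645 + 0.499 + 0.499 + 0.343 = 2.631 m, so the parallel axis theorem gives I = 0.25589 + (4.35)(2.631)² = 30.367 kg·m².
Total I = 1.825 + 11.459 + 30.367 = 43.652 kg·m².

43.7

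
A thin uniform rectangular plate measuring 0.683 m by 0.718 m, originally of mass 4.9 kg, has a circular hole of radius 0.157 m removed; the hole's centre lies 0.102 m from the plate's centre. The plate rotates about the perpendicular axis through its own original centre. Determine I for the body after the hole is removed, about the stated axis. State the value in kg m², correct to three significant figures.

Unpierced body about its centre: I₀ = (1/12)M(a²+b²) = (1/12)(4.9)[(0.683)² + (0.718)²] = 0.40099 kg m².
The removed disk has mass m = M·πr²/(ab) = (4.9)·π(0.157)²/(0.683·0.718) = 0.77375 kg (same uniform areal density).
Its moment of inertia about the rotation axis (parallel-axis theorem): I_hole = (1/2)mr² + md² = (1/2)(0.77375)(0.157)² + (0.77375)(0.102)² = 0.017586 kg m².
Treating the hole as negative mass, I = I₀ − I_hole = 0.40099 − 0.017586 = 0.3834 kg m².

0.383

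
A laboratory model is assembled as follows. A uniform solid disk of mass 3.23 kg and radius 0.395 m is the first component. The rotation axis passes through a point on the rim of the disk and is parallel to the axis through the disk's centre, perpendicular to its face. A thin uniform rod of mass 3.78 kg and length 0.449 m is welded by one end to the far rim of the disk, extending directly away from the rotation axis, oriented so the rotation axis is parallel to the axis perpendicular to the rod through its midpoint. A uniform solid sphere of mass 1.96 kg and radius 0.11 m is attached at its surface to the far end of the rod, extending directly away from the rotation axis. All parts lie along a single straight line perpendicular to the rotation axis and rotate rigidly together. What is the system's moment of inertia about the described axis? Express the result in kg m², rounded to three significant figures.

8.29

Solid disk: I_cm = (1/2)MR² = (1/2)(3.23)(0.395)² = 0.25198 kg m²; centre at d = 0.395 m, so the parallel axis theorem gives I = 0.25198 + (3.23)(0.395)² = 0.75594 kg m².
Thin rod: I_cm = (1/12)ML² = (1/12)(3.78)(0.449)² = 0.063504 kg m²; centre at d = 0.395 + 0.395 + 0.2245 = 1.0145 m, so the parallel axis theorem gives I = 0.063504 + (3.78)(1.0145)² = 3.9539 kg m².
Solid sphere: I_cm = (2/5)MR² = (2/5)(1.96)(0.11)² = 0.0094864 kg m²; centre at d = 0.395 + 0.395 + 0.2245 + 0.2245 + 0.11 = 1.349 m, so the parallel axis theorem gives I = 0.0094864 + (1.96)(1.349)² = 3.5763 kg m².
Total I = 0.75594 + 3.9539 + 3.5763 = 8.2862 kg m².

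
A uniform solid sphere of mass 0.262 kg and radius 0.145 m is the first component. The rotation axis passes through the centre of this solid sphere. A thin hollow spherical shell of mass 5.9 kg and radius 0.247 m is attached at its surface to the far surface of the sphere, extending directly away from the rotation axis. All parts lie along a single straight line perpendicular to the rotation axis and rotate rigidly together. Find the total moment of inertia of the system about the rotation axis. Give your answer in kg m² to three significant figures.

Solid sphere: I_cm = (2/5)MR² = (2/5)(0.262)(0.145)² = 0.0022034 kg m²; axis through the centre, so I = 0.0022034 kg m².
Spherical shell: I_cm = (2/3)MR² = (2/3)(5.9)(0.247)² = 0.23997 kg m²; centre at d = 0.145 + 0.247 = 0.392 m, so the parallel axis theorem gives I = 0.23997 + (5.9)(0.392)² = 1.1466 kg m².
Total I = 0.0022034 + 1.1466 = 1.1488 kg m².

1.15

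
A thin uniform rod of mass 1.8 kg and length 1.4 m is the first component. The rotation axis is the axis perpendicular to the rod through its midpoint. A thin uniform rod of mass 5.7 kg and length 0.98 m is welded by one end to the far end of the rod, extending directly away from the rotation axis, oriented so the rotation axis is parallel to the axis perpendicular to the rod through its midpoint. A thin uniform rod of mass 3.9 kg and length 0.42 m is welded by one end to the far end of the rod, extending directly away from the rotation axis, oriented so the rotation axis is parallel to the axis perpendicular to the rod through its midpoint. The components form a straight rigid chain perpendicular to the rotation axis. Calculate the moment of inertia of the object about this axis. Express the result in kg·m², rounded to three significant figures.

22.8

Thin rod: I_cm = (1/12)ML² = (1/12)(1.8)(1.4)² = 0.294 kg·m²; axis through the centre, so I = 0.294 kg·m².
Thin rod: I_cm = (1/12)ML² = (1/12)(5.7)(0.98)² = 0.45619 kg·m²; centre at d = 0.7 + 0.49 = 1.19 m, so I = I_cm + Md² gives I = 0.45619 + (5.7)(1.19)² = 8.528 kg·m².
Thin rod: I_cm = (1/12)ML² = (1/12)(3.9)(0.42)² = 0.05733 kg·m²; centre at d = 0.7 + 0.49 + 0.49 + 0.21 = 1.89 m, so I = I_cm + Md² gives I = 0.05733 + (3.9)(1.89)² = 13.989 kg·m².
Total I = 0.294 + 8.528 + 13.989 = 22.81 kg·m².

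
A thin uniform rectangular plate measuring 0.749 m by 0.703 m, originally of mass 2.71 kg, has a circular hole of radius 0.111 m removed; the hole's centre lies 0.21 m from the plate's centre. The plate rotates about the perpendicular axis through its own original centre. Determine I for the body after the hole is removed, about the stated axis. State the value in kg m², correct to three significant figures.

Unpierced body about its centre: I₀ = (1/12)M(a²+b²) = (1/12)(2.71)[(0.749)² + (0.703)²] = 0.2383 kg m².
The removed disk has mass m = M·πr²/(ab) = (2.71)·π(0.111)²/(0.749·0.703) = 0.19922 kg (same uniform areal density).
Its moment of inertia about the rotation axis (parallel-axis theorem): I_hole = (1/2)mr² + md² = (1/2)(0.19922)(0.111)² + (0.19922)(0.21)² = 0.010013 kg m².
Treating the hole as negative mass, I = I₀ − I_hole = 0.2383 − 0.010013 = 0.22829 kg m².

0.228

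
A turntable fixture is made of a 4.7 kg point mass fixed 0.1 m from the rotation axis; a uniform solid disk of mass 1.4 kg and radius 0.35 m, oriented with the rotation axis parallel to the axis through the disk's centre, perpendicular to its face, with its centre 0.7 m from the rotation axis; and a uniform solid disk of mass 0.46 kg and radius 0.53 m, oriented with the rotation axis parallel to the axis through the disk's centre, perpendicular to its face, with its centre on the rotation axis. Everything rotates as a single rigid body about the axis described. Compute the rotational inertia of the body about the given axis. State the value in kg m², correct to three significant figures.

Point mass: I_cm = 0; centre at d = 0.1 m, so the parallel axis theorem gives I = 0 + (4.7)(0.1)² = 0.047 kg m².
Solid disk: I_cm = (1/2)MR² = (1/2)(1.4)(0.35)² = 0.08575 kg m²; centre at d = 0.7 m, so the parallel axis theorem gives I = 0.08575 + (1.4)(0.7)² = 0.77175 kg m².
Solid disk: I_cm = (1/2)MR² = (1/2)(0.46)(0.53)² = 0.064607 kg m²; axis through the centre, so I = 0.064607 kg m².
Total I = 0.047 + 0.77175 + 0.064607 = 0.88336 kg m².

0.883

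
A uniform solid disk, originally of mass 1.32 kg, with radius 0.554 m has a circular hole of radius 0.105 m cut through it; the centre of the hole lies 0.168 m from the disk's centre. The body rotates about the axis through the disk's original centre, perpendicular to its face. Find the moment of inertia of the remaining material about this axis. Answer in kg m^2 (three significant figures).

0.201

Unpierced body about its centre: I₀ = (1/2)MR² = (1/2)(1.32)(0.554)² = 0.20256 kg m^2.
The removed disk has mass m = M·(r/R)² = (1.32)(0.105/0.554)² = 0.047417 kg (same uniform areal density).
Its moment of inertia about the rotation axis (parallel-axis theorem): I_hole = (1/2)mr² + md² = (1/2)(0.047417)(0.105)² + (0.047417)(0.168)² = 0.0015997 kg m^2.
Treating the hole as negative mass, I = I₀ − I_hole = 0.20256 − 0.0015997 = 0.20096 kg m^2.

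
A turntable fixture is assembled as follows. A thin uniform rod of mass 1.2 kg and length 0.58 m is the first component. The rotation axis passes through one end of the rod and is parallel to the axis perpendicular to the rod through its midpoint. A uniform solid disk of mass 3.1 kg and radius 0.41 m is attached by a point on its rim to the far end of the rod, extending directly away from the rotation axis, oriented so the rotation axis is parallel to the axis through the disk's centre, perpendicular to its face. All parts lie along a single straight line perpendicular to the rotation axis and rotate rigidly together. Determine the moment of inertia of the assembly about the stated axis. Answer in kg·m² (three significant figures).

3.43

Thin rod: I_cm = (1/12)ML² = (1/12)(1.2)(0.58)² = 0.03364 kg·m²; centre at d = 0.29 m, so I = I_cm + Md² gives I = 0.03364 + (1.2)(0.29)² = 0.13456 kg·m².
Solid disk: I_cm = (1/2)MR² = (1/2)(3.1)(0.41)² = 0.26055 kg·m²; centre at d = 0.29 + 0.29 + 0.41 = 0.99 m, so I = I_cm + Md² gives I = 0.26055 + (3.1)(0.99)² = 3.2989 kg·m².
Total I = 0.13456 + 3.2989 = 3.4334 kg·m².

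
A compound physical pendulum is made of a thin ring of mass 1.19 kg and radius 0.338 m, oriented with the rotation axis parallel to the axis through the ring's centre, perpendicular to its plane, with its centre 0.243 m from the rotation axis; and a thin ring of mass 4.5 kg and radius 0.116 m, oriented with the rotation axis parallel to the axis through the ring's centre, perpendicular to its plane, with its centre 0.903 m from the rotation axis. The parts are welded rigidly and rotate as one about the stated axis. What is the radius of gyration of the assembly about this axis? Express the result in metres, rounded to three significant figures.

0.832

Thin ring: I_cm = MR² = (1.19)(0.338)² = 0.13595 kg·m²; centre at d = 0.243 m, so the parallel axis theorem gives I = 0.13595 + (1.19)(0.243)² = 0.20622 kg·m².
Thin ring: I_cm = MR² = (4.5)(0.116)² = 0.060552 kg·m²; centre at d = 0.903 m, so the parallel axis theorem gives I = 0.060552 + (4.5)(0.903)² = 3.7299 kg·m².
Total I = 3.9361 kg·m²; total mass M = 5.69 kg.
k = √(I/M) = √(3.9361/5.69) = 0.83172 m.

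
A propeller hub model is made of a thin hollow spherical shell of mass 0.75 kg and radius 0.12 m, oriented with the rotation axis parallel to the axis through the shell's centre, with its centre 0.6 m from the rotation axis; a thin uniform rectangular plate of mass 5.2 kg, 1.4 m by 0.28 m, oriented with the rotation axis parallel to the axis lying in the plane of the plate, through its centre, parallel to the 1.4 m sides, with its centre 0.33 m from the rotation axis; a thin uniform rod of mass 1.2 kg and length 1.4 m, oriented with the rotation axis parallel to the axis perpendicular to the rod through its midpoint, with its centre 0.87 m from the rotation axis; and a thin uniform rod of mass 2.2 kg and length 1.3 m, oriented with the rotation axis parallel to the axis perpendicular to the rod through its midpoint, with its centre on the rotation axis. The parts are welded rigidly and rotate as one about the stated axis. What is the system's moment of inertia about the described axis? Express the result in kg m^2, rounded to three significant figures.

Spherical shell: I_cm = (2/3)MR² = (2/3)(0.75)(0.12)² = 0.0072 kg m^2; centre at d = 0.6 m, so the parallel axis theorem gives I = 0.0072 + (0.75)(0.6)² = 0.2772 kg m^2.
Rectangular plate: I_cm = (1/12)Mb² = (1/12)(5.2)(0.28)² = 0.033973 kg m^2; centre at d = 0.33 m, so the parallel axis theorem gives I = 0.033973 + (5.2)(0.33)² = 0.60025 kg m^2.
Thin rod: I_cm = (1/12)ML² = (1/12)(1.2)(1.4)² = 0.196 kg m^2; centre at d = 0.87 m, so the parallel axis theorem gives I = 0.196 + (1.2)(0.87)² = 1.1043 kg m^2.
Thin rod: I_cm = (1/12)ML² = (1/12)(2.2)(1.3)² = 0.30983 kg m^2; axis through the centre, so I = 0.30983 kg m^2.
Total I = 0.2772 + 0.60025 + 1.1043 + 0.30983 = 2.2916 kg m^2.

2.29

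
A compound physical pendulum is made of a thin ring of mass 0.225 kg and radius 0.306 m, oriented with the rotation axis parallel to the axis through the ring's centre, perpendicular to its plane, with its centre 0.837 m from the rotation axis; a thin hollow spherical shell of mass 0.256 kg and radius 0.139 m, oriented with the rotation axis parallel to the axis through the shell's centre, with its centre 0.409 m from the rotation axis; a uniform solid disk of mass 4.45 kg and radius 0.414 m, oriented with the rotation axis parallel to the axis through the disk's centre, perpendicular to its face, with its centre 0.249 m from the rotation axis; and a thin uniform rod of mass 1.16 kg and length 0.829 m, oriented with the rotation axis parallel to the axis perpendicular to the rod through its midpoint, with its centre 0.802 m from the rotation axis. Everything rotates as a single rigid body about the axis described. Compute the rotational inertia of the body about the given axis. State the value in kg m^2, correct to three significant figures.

Thin ring: I_cm = MR² = (0.225)(0.306)² = 0.021068 kg m^2; centre at d = 0.837 m, so the parallel axis theorem gives I = 0.021068 + (0.225)(0.837)² = 0.1787 kg m^2.
Spherical shell: I_cm = (2/3)MR² = (2/3)(0.256)(0.139)² = 0.0032975 kg m^2; centre at d = 0.409 m, so the parallel axis theorem gives I = 0.0032975 + (0.256)(0.409)² = 0.046121 kg m^2.
Solid disk: I_cm = (1/2)MR² = (1/2)(4.45)(0.414)² = 0.38136 kg m^2; centre at d = 0.249 m, so the parallel axis theorem gives I = 0.38136 + (4.45)(0.249)² = 0.65726 kg m^2.
Thin rod: I_cm = (1/12)ML² = (1/12)(1.16)(0.829)² = 0.066433 kg m^2; centre at d = 0.802 m, so the parallel axis theorem gives I = 0.066433 + (1.16)(0.802)² = 0.81255 kg m^2.
Total I = 0.1787 + 0.046121 + 0.65726 + 0.81255 = 1.6946 kg m^2.

1.69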